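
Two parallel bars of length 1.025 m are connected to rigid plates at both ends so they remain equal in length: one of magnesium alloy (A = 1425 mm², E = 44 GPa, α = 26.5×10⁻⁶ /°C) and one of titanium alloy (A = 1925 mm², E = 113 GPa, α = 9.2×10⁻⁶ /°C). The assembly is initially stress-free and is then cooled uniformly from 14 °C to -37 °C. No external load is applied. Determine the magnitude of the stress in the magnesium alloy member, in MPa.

The magnesium alloy has the larger α, so on cooling it would change length more than the titanium alloy if both were free. The rigid plates force a common final length, so the magnesium alloy is put into tension and the titanium alloy into compression, with equal and opposite forces P (no external load).
Equating the net (thermal + elastic) strains gives |α₁ − α₂|·ΔT = P·[1/(A₁E₁) + 1/(A₂E₂)].
|α₁ − α₂|·ΔT = 17.3×10⁻⁶ × 51 = 0.0008823.
1/(A₁E₁) + 1/(A₂E₂) = 1/(1425×44×10³) + 1/(1925×113×10³) = 2.055×10⁻⁸ N⁻¹.
So P = 0.0008823 / 2.055×10⁻⁸ = 42.94 kN.
σ_{magnesium alloy} = P/A₁ = 42940/1425 = 30.14 MPa, tensile.

σ ≈ 30.1 MPa (tensile)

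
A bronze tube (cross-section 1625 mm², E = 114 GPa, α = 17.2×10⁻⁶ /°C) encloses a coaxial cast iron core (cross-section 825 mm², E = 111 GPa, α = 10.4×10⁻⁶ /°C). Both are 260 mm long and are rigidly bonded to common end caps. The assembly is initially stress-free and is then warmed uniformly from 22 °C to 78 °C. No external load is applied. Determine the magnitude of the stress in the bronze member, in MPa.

Both members must finish at the same length. With the larger α, the bronze tends to over-expand; the plates restrain it, putting the bronze in compression and the cast iron in tension. With no external load the two internal forces are equal and opposite, magnitude P.
Compatibility of the two members (thermal + elastic change equal): (α₁ − α₂)ΔT = P·[1/(A₁E₁) + 1/(A₂E₂)].
|α₁ − α₂|·ΔT = 6.8×10⁻⁶ × 56 = 0.0003808.
1/(A₁E₁) + 1/(A₂E₂) = 1/(1625×114×10³) + 1/(825×111×10³) = 1.632×10⁻⁸ N⁻¹.
P = 0.0003808 / 1.632×10⁻⁸ = 23340 N = 23.34 kN.
σ_{bronze} = P/A₁ = 23340/1625 = 14.36 MPa, compressive.

σ ≈ 14.4 MPa (compressive)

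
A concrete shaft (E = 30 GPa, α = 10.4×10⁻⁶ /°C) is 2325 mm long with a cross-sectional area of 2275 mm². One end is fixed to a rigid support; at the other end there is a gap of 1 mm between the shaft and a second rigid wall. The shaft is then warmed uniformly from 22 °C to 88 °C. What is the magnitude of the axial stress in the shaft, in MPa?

Free thermal elongation = αΔT L = 10.4×10⁻⁶ × 66 × 2325 = 1.596 mm.
After closing the 1 mm clearance, 1.596 − 1 = 0.5959 mm of expansion remains to be suppressed by the wall.
That suppressed elongation corresponds to σ = E·Δ/L = 30×10³ × 0.5959/2325 = 7.689 MPa.

σ ≈ 7.69 MPa (compressive)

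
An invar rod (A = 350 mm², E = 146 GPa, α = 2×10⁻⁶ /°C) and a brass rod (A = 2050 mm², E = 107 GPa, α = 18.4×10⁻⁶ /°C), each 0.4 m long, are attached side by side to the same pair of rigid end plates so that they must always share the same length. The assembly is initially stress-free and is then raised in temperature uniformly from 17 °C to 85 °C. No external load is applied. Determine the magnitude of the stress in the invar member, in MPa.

The brass has the larger α, so on heating it would change length more than the invar if both were free. The rigid plates force a common final length, so the brass is put into compression and the invar into tension, with equal and opposite forces P (no external load).
Equating the net (thermal + elastic) strains gives |α₁ − α₂|·ΔT = P·[1/(A₁E₁) + 1/(A₂E₂)].
|α₁ − α₂|·ΔT = 16.4×10⁻⁶ × 68 = 0.001115.
1/(A₁E₁) + 1/(A₂E₂) = 1/(350×146×10³) + 1/(2050×107×10³) = 2.413×10⁻⁸ N⁻¹.
So P = 0.001115 / 2.413×10⁻⁸ = 46.22 kN.
σ_{invar} = P/A₁ = 46220/350 = 132.1 MPa, tensile.

σ ≈ 132 MPa (tensile)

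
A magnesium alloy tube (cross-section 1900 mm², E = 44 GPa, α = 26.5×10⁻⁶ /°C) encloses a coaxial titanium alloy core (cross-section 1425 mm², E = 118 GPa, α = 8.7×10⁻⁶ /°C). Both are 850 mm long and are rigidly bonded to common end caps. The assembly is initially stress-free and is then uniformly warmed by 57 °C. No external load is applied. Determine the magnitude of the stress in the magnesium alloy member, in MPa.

The magnesium alloy has the larger α, so on heating it would change length more than the titanium alloy if both were free. The rigid plates force a common final length, so the magnesium alloy is put into compression and the titanium alloy into tension, with equal and opposite forces P (no external load).
Equating the net (thermal + elastic) strains gives |α₁ − α₂|·ΔT = P·[1/(A₁E₁) + 1/(A₂E₂)].
|α₁ − α₂|·ΔT = 17.8×10⁻⁶ × 57 = 0.001015.
1/(A₁E₁) + 1/(A₂E₂) = 1/(1900×44×10³) + 1/(1425×118×10³) = 1.791×10⁻⁸ N⁻¹.
P = 0.001015 / 1.791×10⁻⁸ = 56650 N = 56.65 kN.
σ_{magnesium alloy} = P/A₁ = 56650/1900 = 29.82 MPa, compressive.

σ ≈ 29.8 MPa (compressive)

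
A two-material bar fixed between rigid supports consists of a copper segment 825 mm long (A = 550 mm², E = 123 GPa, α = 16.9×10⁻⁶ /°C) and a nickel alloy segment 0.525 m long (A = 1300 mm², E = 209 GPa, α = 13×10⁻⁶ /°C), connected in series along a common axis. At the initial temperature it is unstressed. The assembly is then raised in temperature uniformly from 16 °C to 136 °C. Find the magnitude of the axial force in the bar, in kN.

Free thermal expansion of the whole bar: Σ αᵢΔT Lᵢ = 16.9×10⁻⁶×120×825 + 13×10⁻⁶×120×525 = 2.492 mm.
Since the ends are fixed, an axial force P builds up, equal in every segment, with P · Σ Lᵢ/(AᵢEᵢ) = δ_free.
Σ Lᵢ/(AᵢEᵢ) = 825/(550×123×10³) + 525/(1300×209×10³) = 1.413×10⁻⁵ mm/N.
Hence P = δ_free / Σ(L/AE) = 2.492/1.413×10⁻⁵ = 176.4 kN (compressive).

P ≈ 176 kN (compressive)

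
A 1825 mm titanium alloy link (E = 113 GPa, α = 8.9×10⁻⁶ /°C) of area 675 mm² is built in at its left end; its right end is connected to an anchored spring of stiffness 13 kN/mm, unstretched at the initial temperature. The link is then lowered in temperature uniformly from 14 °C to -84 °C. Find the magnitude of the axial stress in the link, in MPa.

σ ≈ 23.4 MPa (tensile)

The unrestrained thermal change is αΔT L = 8.9×10⁻⁶ × 98 × 1825 = 1.592 mm.
Let P be the tensile force in the spring. The link extends elastically by PL/(AE) and the spring stretches by P/k; together these equal δ_free.
So P = δ_free / [L/(AE) + 1/k] = 1.592 / [ 1825/(675×113×10³) + 1/(13×10³) ].
P = 1.592 / 0.0001008 = 15780 N.
σ = P/A = 15780/675 = 23.38 MPa.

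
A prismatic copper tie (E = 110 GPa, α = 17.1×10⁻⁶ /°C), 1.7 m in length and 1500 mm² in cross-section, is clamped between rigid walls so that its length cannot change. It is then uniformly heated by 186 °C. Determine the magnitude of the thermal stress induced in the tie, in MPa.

σ ≈ 350 MPa (compressive)

The supports are rigid, so the total axial strain is zero. The restrained thermal strain is ε = αΔT = 17.1×10⁻⁶ × 186 = 3180.6×10⁻⁶.
σ = EαΔT = 110×10³ × 17.1×10⁻⁶ × 186 = 349.9 MPa (compressive; the tie is trying to expand).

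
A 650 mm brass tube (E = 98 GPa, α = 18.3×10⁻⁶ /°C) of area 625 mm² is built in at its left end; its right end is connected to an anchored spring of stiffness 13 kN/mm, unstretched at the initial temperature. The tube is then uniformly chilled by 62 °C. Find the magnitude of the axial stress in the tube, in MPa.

σ ≈ 13.5 MPa (tensile)

The unrestrained thermal change is αΔT L = 18.3×10⁻⁶ × 62 × 650 = 0.7375 mm.
With a force P in the spring, the elastic change of the tube is PL/(AE) and that of the spring is P/k; compatibility requires their sum to equal δ_free.
P [ L/(AE) + 1/k ] = δ_free → P [ 650/(625×98×10³) + 1/(13×10³) ] = 0.7375.
P = 0.7375 / 8.754×10⁻⁵ = 8425 N.
σ = P/A = 8425/625 = 13.48 MPa.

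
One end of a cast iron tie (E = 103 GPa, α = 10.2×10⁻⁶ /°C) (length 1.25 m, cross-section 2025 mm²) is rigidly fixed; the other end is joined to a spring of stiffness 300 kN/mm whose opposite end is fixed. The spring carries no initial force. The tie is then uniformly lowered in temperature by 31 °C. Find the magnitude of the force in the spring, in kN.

P ≈ 42.4 kN

The unrestrained thermal change is αΔT L = 10.2×10⁻⁶ × 31 × 1250 = 0.3952 mm.
Let P be the tensile force in the spring. The tie extends elastically by PL/(AE) and the spring stretches by P/k; together these equal δ_free.
P [ L/(AE) + 1/k ] = δ_free → P [ 1250/(2025×103×10³) + 1/(300×10³) ] = 0.3952.
P = 0.3952 / 9.326×10⁻⁶ = 42380 N.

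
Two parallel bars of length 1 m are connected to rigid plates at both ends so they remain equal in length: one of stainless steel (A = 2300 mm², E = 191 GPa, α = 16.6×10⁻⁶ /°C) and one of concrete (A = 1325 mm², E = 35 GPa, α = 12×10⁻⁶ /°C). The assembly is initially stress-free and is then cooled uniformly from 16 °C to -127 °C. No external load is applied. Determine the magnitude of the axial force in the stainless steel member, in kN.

P ≈ 27.6 kN (tensile in the stainless steel)

Equilibrium of a rigid end plate with no external load gives equal and opposite internal forces ±P in the two members. Since α_{stainless steel} > α_{concrete}, cooling drives the stainless steel into tension and the concrete into compression.
Setting the final lengths equal and cancelling L: (α₁ − α₂)ΔT = P/(A₁E₁) + P/(A₂E₂).
|α₁ − α₂|·ΔT = 4.6×10⁻⁶ × 143 = 0.0006578.
1/(A₁E₁) + 1/(A₂E₂) = 1/(2300×191×10³) + 1/(1325×35×10³) = 2.384×10⁻⁸ N⁻¹.
So P = 0.0006578 / 2.384×10⁻⁸ = 27.59 kN.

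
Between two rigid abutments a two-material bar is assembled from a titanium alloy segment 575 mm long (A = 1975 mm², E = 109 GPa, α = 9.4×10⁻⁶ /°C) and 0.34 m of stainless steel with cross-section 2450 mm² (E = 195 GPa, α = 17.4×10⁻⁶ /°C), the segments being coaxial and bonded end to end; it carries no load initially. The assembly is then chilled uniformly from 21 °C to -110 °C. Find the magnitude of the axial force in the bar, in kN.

If the supports were absent, the total length change would be Σ αᵢΔT Lᵢ = 9.4×10⁻⁶×131×575 + 17.4×10⁻⁶×131×340 = 1.483 mm.
Since the ends are fixed, an axial force P builds up, equal in every segment, with P · Σ Lᵢ/(AᵢEᵢ) = δ_free.
Σ Lᵢ/(AᵢEᵢ) = 575/(1975×109×10³) + 340/(2450×195×10³) = 3.383×10⁻⁶ mm/N.
So P = 1.483 / 3.383×10⁻⁶ = 438.4 kN, tensile.

P ≈ 438 kN (tensile)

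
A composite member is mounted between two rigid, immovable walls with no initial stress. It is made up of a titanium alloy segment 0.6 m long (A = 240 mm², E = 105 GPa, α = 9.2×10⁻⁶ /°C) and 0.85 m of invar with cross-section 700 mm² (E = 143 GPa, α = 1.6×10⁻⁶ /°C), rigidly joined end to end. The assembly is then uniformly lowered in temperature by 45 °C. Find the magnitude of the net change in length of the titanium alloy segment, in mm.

If the supports were absent, the total length change would be Σ αᵢΔT Lᵢ = 9.2×10⁻⁶×45×600 + 1.6×10⁻⁶×45×850 = 0.3096 mm.
Since the ends are fixed, an axial force P builds up, equal in every segment, with P · Σ Lᵢ/(AᵢEᵢ) = δ_free.
Σ Lᵢ/(AᵢEᵢ) = 600/(240×105×10³) + 850/(700×143×10³) = 3.23×10⁻⁵ mm/N.
P = 0.3096 / 3.23×10⁻⁵ = 9585 N = 9.585 kN, tensile.
For the titanium alloy segment, free thermal change = 9.2×10⁻⁶×45×600 = 0.2484 mm and elastic change from P = 9585×600/(240×105×10³) = 0.2282 mm; these oppose, so the net change is 0.0202 mm (segment shortens).

|ΔL| ≈ 0.0202 mm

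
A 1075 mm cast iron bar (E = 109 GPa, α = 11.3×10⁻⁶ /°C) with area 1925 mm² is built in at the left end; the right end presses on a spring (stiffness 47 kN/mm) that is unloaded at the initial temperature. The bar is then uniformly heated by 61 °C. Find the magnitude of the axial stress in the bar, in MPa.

σ ≈ 14.6 MPa (compressive)

Free thermal expansion: δ_free = αΔT L = 11.3×10⁻⁶ × 61 × 1075 = 0.741 mm.
With a force P in the spring, the elastic change of the bar is PL/(AE) and that of the spring is P/k; compatibility requires their sum to equal δ_free.
P [ L/(AE) + 1/k ] = δ_free → P [ 1075/(1925×109×10³) + 1/(47×10³) ] = 0.741.
P = 0.741 / 2.64×10⁻⁵ = 28070 N.
σ = P/A = 28070/1925 = 14.58 MPa.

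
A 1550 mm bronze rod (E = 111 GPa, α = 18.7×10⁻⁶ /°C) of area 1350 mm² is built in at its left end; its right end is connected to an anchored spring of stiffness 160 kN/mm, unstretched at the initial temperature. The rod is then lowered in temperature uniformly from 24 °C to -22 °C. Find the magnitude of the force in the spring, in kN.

P ≈ 80.4 kN

Free thermal contraction: δ_free = αΔT L = 18.7×10⁻⁶ × 46 × 1550 = 1.333 mm.
With a force P in the spring, the elastic change of the rod is PL/(AE) and that of the spring is P/k; compatibility requires their sum to equal δ_free.
P [ L/(AE) + 1/k ] = δ_free → P [ 1550/(1350×111×10³) + 1/(160×10³) ] = 1.333.
P = 1.333 / 1.659×10⁻⁵ = 80350 N.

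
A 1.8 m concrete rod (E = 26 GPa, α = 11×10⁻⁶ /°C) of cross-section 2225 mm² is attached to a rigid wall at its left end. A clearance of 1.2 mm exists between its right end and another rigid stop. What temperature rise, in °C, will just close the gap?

ΔT ≈ 60.6 °C

Contact occurs when the free expansion equals the gap: αΔT L = 1.2 mm.
So ΔT = g/(αL) = 1.2/(11×10⁻⁶ × 1800) = 60.61 °C.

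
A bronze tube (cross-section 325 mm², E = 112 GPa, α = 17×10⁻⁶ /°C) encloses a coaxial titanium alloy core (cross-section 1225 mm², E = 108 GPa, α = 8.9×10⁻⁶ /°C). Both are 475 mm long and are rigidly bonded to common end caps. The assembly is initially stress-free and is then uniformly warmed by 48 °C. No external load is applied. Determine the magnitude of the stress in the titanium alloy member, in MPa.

σ ≈ 9.06 MPa (tensile)

Both members must finish at the same length. With the larger α, the bronze tends to over-expand; the plates restrain it, putting the bronze in compression and the titanium alloy in tension. With no external load the two internal forces are equal and opposite, magnitude P.
Equating the net (thermal + elastic) strains gives |α₁ − α₂|·ΔT = P·[1/(A₁E₁) + 1/(A₂E₂)].
|α₁ − α₂|·ΔT = 8.1×10⁻⁶ × 48 = 0.0003888.
1/(A₁E₁) + 1/(A₂E₂) = 1/(325×112×10³) + 1/(1225×108×10³) = 3.503×10⁻⁸ N⁻¹.
So P = 0.0003888 / 3.503×10⁻⁸ = 11.1 kN.
σ_{titanium alloy} = P/A₂ = 11100/1225 = 9.06 MPa, tensile.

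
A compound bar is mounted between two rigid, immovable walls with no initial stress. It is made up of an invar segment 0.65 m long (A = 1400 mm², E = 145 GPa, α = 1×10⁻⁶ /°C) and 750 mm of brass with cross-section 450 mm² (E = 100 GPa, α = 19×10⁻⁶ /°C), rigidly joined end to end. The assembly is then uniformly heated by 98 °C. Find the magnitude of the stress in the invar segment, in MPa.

σ ≈ 52.5 MPa (compressive)

If the supports were absent, the total length change would be Σ αᵢΔT Lᵢ = 1×10⁻⁶×98×650 + 19×10⁻⁶×98×750 = 1.46 mm.
The walls prevent any net length change, so an axial force P (same in every segment) develops. Compatibility: P · Σ Lᵢ/(AᵢEᵢ) = δ_free.
The series flexibility is Σ Lᵢ/(AᵢEᵢ) = 650/(1400×145×10³) + 750/(450×100×10³) = 1.987×10⁻⁵ mm/N.
Hence P = δ_free / Σ(L/AE) = 1.46/1.987×10⁻⁵ = 73.49 kN (compressive).
σ_{invar} = P / A = 73490 / 1400 = 52.49 MPa.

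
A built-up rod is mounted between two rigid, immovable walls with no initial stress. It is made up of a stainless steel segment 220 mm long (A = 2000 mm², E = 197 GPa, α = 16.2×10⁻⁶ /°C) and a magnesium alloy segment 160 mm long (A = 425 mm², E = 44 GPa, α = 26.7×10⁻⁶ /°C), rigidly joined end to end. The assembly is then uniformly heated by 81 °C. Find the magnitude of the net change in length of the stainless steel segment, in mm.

If the supports were absent, the total length change would be Σ αᵢΔT Lᵢ = 16.2×10⁻⁶×81×220 + 26.7×10⁻⁶×81×160 = 0.6347 mm.
The walls prevent any net length change, so an axial force P (same in every segment) develops. Compatibility: P · Σ Lᵢ/(AᵢEᵢ) = δ_free.
The series flexibility is Σ Lᵢ/(AᵢEᵢ) = 220/(2000×197×10³) + 160/(425×44×10³) = 9.115×10⁻⁶ mm/N.
P = 0.6347 / 9.115×10⁻⁶ = 69640 N = 69.64 kN, compressive.
For the stainless steel segment, free thermal change = 16.2×10⁻⁶×81×220 = 0.2887 mm and elastic change from P = 69640×220/(2000×197×10³) = 0.03888 mm; these oppose, so the net change is 0.25 mm (segment lengthens).

|ΔL| ≈ 0.25 mm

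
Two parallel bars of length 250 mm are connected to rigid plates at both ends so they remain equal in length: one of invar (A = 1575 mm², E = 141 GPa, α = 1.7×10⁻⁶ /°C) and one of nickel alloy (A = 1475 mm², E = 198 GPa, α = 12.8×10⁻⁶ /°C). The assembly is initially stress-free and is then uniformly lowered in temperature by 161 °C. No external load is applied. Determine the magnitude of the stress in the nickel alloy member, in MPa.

Both members must finish at the same length. With the larger α, the nickel alloy tends to over-contract; the plates restrain it, putting the nickel alloy in tension and the invar in compression. With no external load the two internal forces are equal and opposite, magnitude P.
Setting the final lengths equal and cancelling L: (α₁ − α₂)ΔT = P/(A₁E₁) + P/(A₂E₂).
|α₁ − α₂|·ΔT = 11.1×10⁻⁶ × 161 = 0.001787.
1/(A₁E₁) + 1/(A₂E₂) = 1/(1575×141×10³) + 1/(1475×198×10³) = 7.927×10⁻⁹ N⁻¹.
So P = 0.001787 / 7.927×10⁻⁹ = 225.4 kN.
σ_{nickel alloy} = P/A₂ = 225400/1475 = 152.8 MPa, tensile.

σ ≈ 153 MPa (tensile)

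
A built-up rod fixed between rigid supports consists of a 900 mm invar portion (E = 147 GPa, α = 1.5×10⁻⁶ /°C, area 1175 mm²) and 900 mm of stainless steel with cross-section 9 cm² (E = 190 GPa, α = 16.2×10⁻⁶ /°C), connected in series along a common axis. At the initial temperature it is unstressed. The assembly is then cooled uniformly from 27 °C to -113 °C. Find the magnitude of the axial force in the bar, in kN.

Free thermal contraction of the whole bar: Σ αᵢΔT Lᵢ = 1.5×10⁻⁶×140×900 + 16.2×10⁻⁶×140×900 = 2.23 mm.
The walls prevent any net length change, so an axial force P (same in every segment) develops. Compatibility: P · Σ Lᵢ/(AᵢEᵢ) = δ_free.
Σ Lᵢ/(AᵢEᵢ) = 900/(1175×147×10³) + 900/(900×190×10³) = 1.047×10⁻⁵ mm/N.
P = 2.23 / 1.047×10⁻⁵ = 212900 N = 212.9 kN, tensile.

P ≈ 213 kN (tensile)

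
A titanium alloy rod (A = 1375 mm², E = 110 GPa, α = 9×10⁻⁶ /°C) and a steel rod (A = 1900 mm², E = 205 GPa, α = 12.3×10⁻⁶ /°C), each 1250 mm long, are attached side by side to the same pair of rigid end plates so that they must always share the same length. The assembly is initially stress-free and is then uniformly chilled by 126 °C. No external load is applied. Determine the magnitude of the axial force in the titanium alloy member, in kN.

P ≈ 45.3 kN (compressive in the titanium alloy)

Both members must finish at the same length. With the larger α, the steel tends to over-contract; the plates restrain it, putting the steel in tension and the titanium alloy in compression. With no external load the two internal forces are equal and opposite, magnitude P.
Equating the net (thermal + elastic) strains gives |α₁ − α₂|·ΔT = P·[1/(A₁E₁) + 1/(A₂E₂)].
|α₁ − α₂|·ΔT = 3.3×10⁻⁶ × 126 = 0.0004158.
1/(A₁E₁) + 1/(A₂E₂) = 1/(1375×110×10³) + 1/(1900×205×10³) = 9.179×10⁻⁹ N⁻¹.
P = 0.0004158 / 9.179×10⁻⁹ = 45300 N = 45.3 kN.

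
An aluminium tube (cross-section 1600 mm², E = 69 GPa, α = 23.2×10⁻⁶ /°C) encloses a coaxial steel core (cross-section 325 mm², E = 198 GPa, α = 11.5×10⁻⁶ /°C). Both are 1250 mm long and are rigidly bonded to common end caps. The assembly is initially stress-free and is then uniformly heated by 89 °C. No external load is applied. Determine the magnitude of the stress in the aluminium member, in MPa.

σ ≈ 26.5 MPa (compressive)

Both members must finish at the same length. With the larger α, the aluminium tends to over-expand; the plates restrain it, putting the aluminium in compression and the steel in tension. With no external load the two internal forces are equal and opposite, magnitude P.
Setting the final lengths equal and cancelling L: (α₁ − α₂)ΔT = P/(A₁E₁) + P/(A₂E₂).
|α₁ − α₂|·ΔT = 11.7×10⁻⁶ × 89 = 0.001041.
1/(A₁E₁) + 1/(A₂E₂) = 1/(1600×69×10³) + 1/(325×198×10³) = 2.46×10⁻⁸ N⁻¹.
So P = 0.001041 / 2.46×10⁻⁸ = 42.33 kN.
σ_{aluminium} = P/A₁ = 42330/1600 = 26.46 MPa, compressive.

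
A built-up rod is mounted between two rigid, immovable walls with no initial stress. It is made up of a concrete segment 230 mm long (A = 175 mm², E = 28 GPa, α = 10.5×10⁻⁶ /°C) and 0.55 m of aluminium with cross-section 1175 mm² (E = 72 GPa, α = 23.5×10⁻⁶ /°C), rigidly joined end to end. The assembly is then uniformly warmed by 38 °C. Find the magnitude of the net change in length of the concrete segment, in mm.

|ΔL| ≈ 0.42 mm

If the supports were absent, the total length change would be Σ αᵢΔT Lᵢ = 10.5×10⁻⁶×38×230 + 23.5×10⁻⁶×38×550 = 0.5829 mm.
The rigid supports impose zero overall length change; the single axial force P common to all segments must satisfy P Σ Lᵢ/(AᵢEᵢ) = δ_free.
Σ Lᵢ/(AᵢEᵢ) = 230/(175×28×10³) + 550/(1175×72×10³) = 5.344×10⁻⁵ mm/N.
So P = 0.5829 / 5.344×10⁻⁵ = 10.91 kN, compressive.
For the concrete segment, free thermal change = 10.5×10⁻⁶×38×230 = 0.09177 mm and elastic change from P = 10910×230/(175×28×10³) = 0.512 mm; these oppose, so the net change is 0.42 mm (segment shortens).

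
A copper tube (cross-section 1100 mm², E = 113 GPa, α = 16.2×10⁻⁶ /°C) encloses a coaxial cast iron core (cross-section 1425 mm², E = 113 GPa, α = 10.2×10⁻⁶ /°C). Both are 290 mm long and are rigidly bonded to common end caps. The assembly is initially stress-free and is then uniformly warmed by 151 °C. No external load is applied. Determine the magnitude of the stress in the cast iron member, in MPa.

σ ≈ 44.6 MPa (tensile)

Equilibrium of a rigid end plate with no external load gives equal and opposite internal forces ±P in the two members. Since α_{copper} > α_{cast iron}, heating drives the copper into compression and the cast iron into tension.
Setting the final lengths equal and cancelling L: (α₁ − α₂)ΔT = P/(A₁E₁) + P/(A₂E₂).
|α₁ − α₂|·ΔT = 6×10⁻⁶ × 151 = 0.000906.
1/(A₁E₁) + 1/(A₂E₂) = 1/(1100×113×10³) + 1/(1425×113×10³) = 1.426×10⁻⁸ N⁻¹.
So P = 0.000906 / 1.426×10⁻⁸ = 63.56 kN.
σ_{cast iron} = P/A₂ = 63560/1425 = 44.6 MPa, tensile.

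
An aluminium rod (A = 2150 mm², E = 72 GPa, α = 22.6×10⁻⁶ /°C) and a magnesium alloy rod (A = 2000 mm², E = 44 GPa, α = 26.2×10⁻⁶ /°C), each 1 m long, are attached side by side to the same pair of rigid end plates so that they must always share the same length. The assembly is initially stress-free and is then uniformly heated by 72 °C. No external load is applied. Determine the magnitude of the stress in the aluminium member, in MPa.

Both members must finish at the same length. With the larger α, the magnesium alloy tends to over-expand; the plates restrain it, putting the magnesium alloy in compression and the aluminium in tension. With no external load the two internal forces are equal and opposite, magnitude P.
Setting the final lengths equal and cancelling L: (α₁ − α₂)ΔT = P/(A₁E₁) + P/(A₂E₂).
|α₁ − α₂|·ΔT = 3.6×10⁻⁶ × 72 = 0.0002592.
1/(A₁E₁) + 1/(A₂E₂) = 1/(2150×72×10³) + 1/(2000×44×10³) = 1.782×10⁻⁸ N⁻¹.
So P = 0.0002592 / 1.782×10⁻⁸ = 14.54 kN.
σ_{aluminium} = P/A₁ = 14540/2150 = 6.764 MPa, tensile.

σ ≈ 6.76 MPa (tensile)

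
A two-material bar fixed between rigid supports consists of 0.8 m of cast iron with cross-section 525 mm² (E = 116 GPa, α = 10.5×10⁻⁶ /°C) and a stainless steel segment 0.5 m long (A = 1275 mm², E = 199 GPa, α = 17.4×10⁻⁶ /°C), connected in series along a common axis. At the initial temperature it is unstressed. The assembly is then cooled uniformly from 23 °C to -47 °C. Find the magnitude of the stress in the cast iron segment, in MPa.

Free thermal contraction of the whole bar: Σ αᵢΔT Lᵢ = 10.5×10⁻⁶×70×800 + 17.4×10⁻⁶×70×500 = 1.197 mm.
Since the ends are fixed, an axial force P builds up, equal in every segment, with P · Σ Lᵢ/(AᵢEᵢ) = δ_free.
Σ Lᵢ/(AᵢEᵢ) = 800/(525×116×10³) + 500/(1275×199×10³) = 1.511×10⁻⁵ mm/N.
So P = 1.197 / 1.511×10⁻⁵ = 79.24 kN, tensile.
σ_{cast iron} = P / A = 79240 / 525 = 150.9 MPa.

σ ≈ 151 MPa (tensile)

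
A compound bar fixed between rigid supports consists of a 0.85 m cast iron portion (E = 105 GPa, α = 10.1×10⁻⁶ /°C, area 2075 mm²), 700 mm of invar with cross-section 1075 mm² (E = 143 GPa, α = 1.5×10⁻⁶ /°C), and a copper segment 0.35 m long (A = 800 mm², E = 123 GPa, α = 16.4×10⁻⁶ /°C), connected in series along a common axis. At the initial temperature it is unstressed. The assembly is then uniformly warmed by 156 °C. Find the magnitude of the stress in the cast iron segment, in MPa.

With the walls removed the bar would change length by δ_free = Σ αᵢΔT Lᵢ = 10.1×10⁻⁶×156×850 + 1.5×10⁻⁶×156×700 + 16.4×10⁻⁶×156×350 = 2.398 mm.
Since the ends are fixed, an axial force P builds up, equal in every segment, with P · Σ Lᵢ/(AᵢEᵢ) = δ_free.
Σ Lᵢ/(AᵢEᵢ) = 850/(2075×105×10³) + 700/(1075×143×10³) + 350/(800×123×10³) = 1.201×10⁻⁵ mm/N.
Hence P = δ_free / Σ(L/AE) = 2.398/1.201×10⁻⁵ = 199.7 kN (compressive).
σ_{cast iron} = P / A = 199700 / 2075 = 96.23 MPa.

σ ≈ 96.2 MPa (compressive)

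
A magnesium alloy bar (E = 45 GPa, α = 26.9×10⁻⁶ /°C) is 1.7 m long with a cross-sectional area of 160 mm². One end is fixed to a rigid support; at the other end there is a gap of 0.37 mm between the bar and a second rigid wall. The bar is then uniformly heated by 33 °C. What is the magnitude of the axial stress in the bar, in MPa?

σ ≈ 30.2 MPa (compressive)

Free thermal elongation = αΔT L = 26.9×10⁻⁶ × 33 × 1700 = 1.509 mm.
This exceeds the 0.37 mm gap, so the wall pushes back. The portion of expansion that must be recovered elastically is δ_free − gap = 1.509 − 0.37 = 1.139 mm.
So σ = E(δ_free − g)/L = 45×10³ × 1.139/1700 = 30.15 MPa.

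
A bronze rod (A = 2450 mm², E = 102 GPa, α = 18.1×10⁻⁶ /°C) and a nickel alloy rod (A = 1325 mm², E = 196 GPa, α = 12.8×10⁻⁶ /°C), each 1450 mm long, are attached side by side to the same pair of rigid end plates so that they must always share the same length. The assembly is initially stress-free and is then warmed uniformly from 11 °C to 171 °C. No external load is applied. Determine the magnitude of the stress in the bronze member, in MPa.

The bronze has the larger α, so on heating it would change length more than the nickel alloy if both were free. The rigid plates force a common final length, so the bronze is put into compression and the nickel alloy into tension, with equal and opposite forces P (no external load).
Compatibility of the two members (thermal + elastic change equal): (α₁ − α₂)ΔT = P·[1/(A₁E₁) + 1/(A₂E₂)].
|α₁ − α₂|·ΔT = 5.3×10⁻⁶ × 160 = 0.000848.
1/(A₁E₁) + 1/(A₂E₂) = 1/(2450×102×10³) + 1/(1325×196×10³) = 7.852×10⁻⁹ N⁻¹.
P = 0.000848 / 7.852×10⁻⁹ = 108000 N = 108 kN.
σ_{bronze} = P/A₁ = 108000/2450 = 44.08 MPa, compressive.

σ ≈ 44.1 MPa (compressive)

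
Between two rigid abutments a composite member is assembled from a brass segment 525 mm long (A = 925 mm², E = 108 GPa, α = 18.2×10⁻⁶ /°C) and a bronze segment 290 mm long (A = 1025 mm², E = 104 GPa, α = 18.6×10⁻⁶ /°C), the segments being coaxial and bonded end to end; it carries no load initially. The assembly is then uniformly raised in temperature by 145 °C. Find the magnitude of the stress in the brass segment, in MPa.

Free thermal expansion of the whole bar: Σ αᵢΔT Lᵢ = 18.2×10⁻⁶×145×525 + 18.6×10⁻⁶×145×290 = 2.168 mm.
Since the ends are fixed, an axial force P builds up, equal in every segment, with P · Σ Lᵢ/(AᵢEᵢ) = δ_free.
Σ Lᵢ/(AᵢEᵢ) = 525/(925×108×10³) + 290/(1025×104×10³) = 7.976×10⁻⁶ mm/N.
So P = 2.168 / 7.976×10⁻⁶ = 271.8 kN, compressive.
σ_{brass} = P / A = 271800 / 925 = 293.8 MPa.

σ ≈ 294 MPa (compressive)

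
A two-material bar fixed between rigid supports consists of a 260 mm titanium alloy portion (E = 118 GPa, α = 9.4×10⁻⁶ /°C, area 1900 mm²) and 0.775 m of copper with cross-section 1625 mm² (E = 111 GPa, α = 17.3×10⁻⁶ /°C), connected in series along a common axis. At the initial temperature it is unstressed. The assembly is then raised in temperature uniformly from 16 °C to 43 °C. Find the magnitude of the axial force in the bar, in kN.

Free thermal expansion of the whole bar: Σ αᵢΔT Lᵢ = 9.4×10⁻⁶×27×260 + 17.3×10⁻⁶×27×775 = 0.428 mm.
The walls prevent any net length change, so an axial force P (same in every segment) develops. Compatibility: P · Σ Lᵢ/(AᵢEᵢ) = δ_free.
Σ Lᵢ/(AᵢEᵢ) = 260/(1900×118×10³) + 775/(1625×111×10³) = 5.456×10⁻⁶ mm/N.
P = 0.428 / 5.456×10⁻⁶ = 78440 N = 78.44 kN, compressive.

P ≈ 78.4 kN (compressive)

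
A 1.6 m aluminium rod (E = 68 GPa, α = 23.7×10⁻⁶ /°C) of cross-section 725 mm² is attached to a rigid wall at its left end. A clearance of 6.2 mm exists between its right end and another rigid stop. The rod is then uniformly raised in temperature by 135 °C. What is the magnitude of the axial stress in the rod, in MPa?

σ ≈ 0 MPa

Unrestrained expansion: δ_free = αΔT L = 23.7×10⁻⁶ × 135 × 1600 = 5.119 mm.
Since δ_free = 5.12 mm is less than the 6.2 mm gap, the rod never touches the wall. No axial force develops.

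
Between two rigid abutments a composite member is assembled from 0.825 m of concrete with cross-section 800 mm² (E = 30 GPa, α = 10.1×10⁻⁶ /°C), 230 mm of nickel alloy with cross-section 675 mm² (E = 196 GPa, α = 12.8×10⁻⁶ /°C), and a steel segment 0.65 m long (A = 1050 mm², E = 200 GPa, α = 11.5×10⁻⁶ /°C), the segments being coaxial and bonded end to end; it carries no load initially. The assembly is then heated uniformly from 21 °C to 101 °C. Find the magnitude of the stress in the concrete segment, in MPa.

σ ≈ 47.8 MPa (compressive)

Free thermal expansion of the whole bar: Σ αᵢΔT Lᵢ = 10.1×10⁻⁶×80×825 + 12.8×10⁻⁶×80×230 + 11.5×10⁻⁶×80×650 = 1.5 mm.
The walls prevent any net length change, so an axial force P (same in every segment) develops. Compatibility: P · Σ Lᵢ/(AᵢEᵢ) = δ_free.
Σ Lᵢ/(AᵢEᵢ) = 825/(800×30×10³) + 230/(675×196×10³) + 650/(1050×200×10³) = 3.921×10⁻⁵ mm/N.
So P = 1.5 / 3.921×10⁻⁵ = 38.26 kN, compressive.
σ_{concrete} = P / A = 38260 / 800 = 47.82 MPa.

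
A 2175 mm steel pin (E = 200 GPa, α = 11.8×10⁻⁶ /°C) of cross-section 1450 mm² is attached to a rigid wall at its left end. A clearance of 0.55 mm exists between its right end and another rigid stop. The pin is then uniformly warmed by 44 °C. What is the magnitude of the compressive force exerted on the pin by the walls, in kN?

P ≈ 77.2 kN

If the wall were absent the pin would grow by αΔT L = 11.8×10⁻⁶ × 44 × 2175 = 1.129 mm.
After closing the 0.55 mm clearance, 1.129 − 0.55 = 0.5793 mm of expansion remains to be suppressed by the wall.
Compatibility: PL/(AE) = 0.5793 mm, so σ = P/A = E × (0.5793/2175) = 53.27 MPa.
P = σA = 53.27 × 1450 = 77.23 kN.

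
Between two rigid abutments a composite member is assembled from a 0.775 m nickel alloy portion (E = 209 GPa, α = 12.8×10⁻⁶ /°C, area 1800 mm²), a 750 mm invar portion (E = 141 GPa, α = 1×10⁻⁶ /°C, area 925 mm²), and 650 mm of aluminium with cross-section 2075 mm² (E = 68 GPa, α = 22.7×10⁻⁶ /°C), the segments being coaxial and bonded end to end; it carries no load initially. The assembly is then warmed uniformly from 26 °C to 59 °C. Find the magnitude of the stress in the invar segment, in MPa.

σ ≈ 73 MPa (compressive)

With the walls removed the bar would change length by δ_free = Σ αᵢΔT Lᵢ = 12.8×10⁻⁶×33×775 + 1×10⁻⁶×33×750 + 22.7×10⁻⁶×33×650 = 0.839 mm.
The rigid supports impose zero overall length change; the single axial force P common to all segments must satisfy P Σ Lᵢ/(AᵢEᵢ) = δ_free.
The series flexibility is Σ Lᵢ/(AᵢEᵢ) = 775/(1800×209×10³) + 750/(925×141×10³) + 650/(2075×68×10³) = 1.242×10⁻⁵ mm/N.
P = 0.839 / 1.242×10⁻⁵ = 67570 N = 67.57 kN, compressive.
σ_{invar} = P / A = 67570 / 925 = 73.05 MPa.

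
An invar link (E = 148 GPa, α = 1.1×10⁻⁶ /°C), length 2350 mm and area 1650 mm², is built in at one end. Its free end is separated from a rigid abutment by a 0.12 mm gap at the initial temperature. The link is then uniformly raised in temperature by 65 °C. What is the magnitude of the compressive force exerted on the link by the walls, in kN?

P ≈ 4.99 kN

Free thermal elongation = αΔT L = 1.1×10⁻⁶ × 65 × 2350 = 0.168 mm.
This exceeds the 0.12 mm gap, so the wall pushes back. The portion of expansion that must be recovered elastically is δ_free − gap = 0.168 − 0.12 = 0.04803 mm.
So σ = E(δ_free − g)/L = 148×10³ × 0.04803/2350 = 3.025 MPa.
Force on the wall = σA = 3.025 × 1650 mm² = 4.991 kN.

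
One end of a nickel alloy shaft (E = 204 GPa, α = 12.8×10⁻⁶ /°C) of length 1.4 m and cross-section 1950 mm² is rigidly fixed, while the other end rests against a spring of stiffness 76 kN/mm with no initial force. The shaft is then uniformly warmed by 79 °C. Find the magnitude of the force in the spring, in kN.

P ≈ 84.9 kN

Free thermal expansion: δ_free = αΔT L = 12.8×10⁻⁶ × 79 × 1400 = 1.416 mm.
Let P be the compressive force at the spring. The shaft shortens elastically by PL/(AE) and the spring compresses by P/k; together these equal δ_free.
So P = δ_free / [L/(AE) + 1/k] = 1.416 / [ 1400/(1950×204×10³) + 1/(76×10³) ].
P = 1.416 / 1.668×10⁻⁵ = 84890 N.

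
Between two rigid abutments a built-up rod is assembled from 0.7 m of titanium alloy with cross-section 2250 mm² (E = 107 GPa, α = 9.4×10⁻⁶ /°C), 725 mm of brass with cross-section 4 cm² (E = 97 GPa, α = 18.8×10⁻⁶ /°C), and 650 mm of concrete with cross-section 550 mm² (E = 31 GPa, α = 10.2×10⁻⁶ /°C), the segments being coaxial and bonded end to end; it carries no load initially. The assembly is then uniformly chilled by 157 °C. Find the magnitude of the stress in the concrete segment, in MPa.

σ ≈ 128 MPa (tensile)

If the supports were absent, the total length change would be Σ αᵢΔT Lᵢ = 9.4×10⁻⁶×157×700 + 18.8×10⁻⁶×157×725 + 10.2×10⁻⁶×157×650 = 4.214 mm.
The rigid supports impose zero overall length change; the single axial force P common to all segments must satisfy P Σ Lᵢ/(AᵢEᵢ) = δ_free.
Σ Lᵢ/(AᵢEᵢ) = 700/(2250×107×10³) + 725/(400×97×10³) + 650/(550×31×10³) = 5.972×10⁻⁵ mm/N.
Hence P = δ_free / Σ(L/AE) = 4.214/5.972×10⁻⁵ = 70.56 kN (tensile).
σ_{concrete} = P / A = 70560 / 550 = 128.3 MPa.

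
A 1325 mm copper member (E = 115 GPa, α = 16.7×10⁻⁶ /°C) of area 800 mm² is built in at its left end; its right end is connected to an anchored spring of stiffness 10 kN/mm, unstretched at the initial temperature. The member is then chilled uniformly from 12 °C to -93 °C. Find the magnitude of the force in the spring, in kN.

P ≈ 20.3 kN

The unrestrained thermal change is αΔT L = 16.7×10⁻⁶ × 105 × 1325 = 2.323 mm.
Let P be the tensile force in the spring. The member extends elastically by PL/(AE) and the spring stretches by P/k; together these equal δ_free.
So P = δ_free / [L/(AE) + 1/k] = 2.323 / [ 1325/(800×115×10³) + 1/(10×10³) ].
P = 2.323 / 0.0001144 = 20310 N.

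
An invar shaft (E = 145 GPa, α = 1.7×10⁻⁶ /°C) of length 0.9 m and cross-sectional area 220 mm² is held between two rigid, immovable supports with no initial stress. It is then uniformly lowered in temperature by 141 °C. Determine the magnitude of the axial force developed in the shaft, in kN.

The ends cannot move, so σ = EαΔT = 145×10³ × 1.7×10⁻⁶ × 141 = 34.76 MPa.
P = AEαΔT = 220 × 145×10³ × 1.7×10⁻⁶ × 141 = 7.646 kN (tensile).

P ≈ 7.65 kN (tensile)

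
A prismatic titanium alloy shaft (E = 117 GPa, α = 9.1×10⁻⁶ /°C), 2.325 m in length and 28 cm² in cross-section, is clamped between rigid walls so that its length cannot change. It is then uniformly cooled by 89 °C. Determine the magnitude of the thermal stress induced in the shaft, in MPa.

σ ≈ 94.8 MPa (tensile)

The supports are rigid, so the total axial strain is zero. The restrained thermal strain is ε = αΔT = 9.1×10⁻⁶ × 89 = 809.9×10⁻⁶.
The stress required to suppress this strain is σ = Eε = 117×10³ × 809.9×10⁻⁶ = 94.76 MPa, tensile since the shaft is trying to contract.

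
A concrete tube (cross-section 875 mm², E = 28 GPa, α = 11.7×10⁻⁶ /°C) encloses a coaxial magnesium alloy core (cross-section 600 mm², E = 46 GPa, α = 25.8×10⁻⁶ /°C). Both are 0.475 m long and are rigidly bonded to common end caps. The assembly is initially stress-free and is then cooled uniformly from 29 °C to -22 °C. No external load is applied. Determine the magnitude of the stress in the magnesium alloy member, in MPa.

The magnesium alloy has the larger α, so on cooling it would change length more than the concrete if both were free. The rigid plates force a common final length, so the magnesium alloy is put into tension and the concrete into compression, with equal and opposite forces P (no external load).
Compatibility of the two members (thermal + elastic change equal): (α₁ − α₂)ΔT = P·[1/(A₁E₁) + 1/(A₂E₂)].
|α₁ − α₂|·ΔT = 14.1×10⁻⁶ × 51 = 0.0007191.
1/(A₁E₁) + 1/(A₂E₂) = 1/(875×28×10³) + 1/(600×46×10³) = 7.705×10⁻⁸ N⁻¹.
P = 0.0007191 / 7.705×10⁻⁸ = 9333 N = 9.333 kN.
σ_{magnesium alloy} = P/A₂ = 9333/600 = 15.56 MPa, tensile.

σ ≈ 15.6 MPa (tensile)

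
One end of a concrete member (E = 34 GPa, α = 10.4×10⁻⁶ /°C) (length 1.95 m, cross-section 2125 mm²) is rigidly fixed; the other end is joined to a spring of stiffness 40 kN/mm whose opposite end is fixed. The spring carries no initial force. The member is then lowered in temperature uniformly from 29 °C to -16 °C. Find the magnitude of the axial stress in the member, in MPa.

The unrestrained thermal change is αΔT L = 10.4×10⁻⁶ × 45 × 1950 = 0.9126 mm.
With a force P in the spring, the elastic change of the member is PL/(AE) and that of the spring is P/k; compatibility requires their sum to equal δ_free.
P [ L/(AE) + 1/k ] = δ_free → P [ 1950/(2125×34×10³) + 1/(40×10³) ] = 0.9126.
P = 0.9126 / 5.199×10⁻⁵ = 17550 N.
σ = P/A = 17550/2125 = 8.26 MPa.

σ ≈ 8.26 MPa (tensile)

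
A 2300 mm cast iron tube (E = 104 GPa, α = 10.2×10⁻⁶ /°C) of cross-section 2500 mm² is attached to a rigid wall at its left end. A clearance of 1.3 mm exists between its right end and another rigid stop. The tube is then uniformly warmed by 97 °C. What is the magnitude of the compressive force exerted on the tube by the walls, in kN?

P ≈ 110 kN

Free thermal elongation = αΔT L = 10.2×10⁻⁶ × 97 × 2300 = 2.276 mm.
The gap closes (δ_free > 1.3 mm) and the wall then resists a further 2.276 − 1.3 = 0.9756 mm of expansion.
That suppressed elongation corresponds to σ = E·Δ/L = 104×10³ × 0.9756/2300 = 44.11 MPa.
P = σA = 44.11 × 2500 = 110.3 kN.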